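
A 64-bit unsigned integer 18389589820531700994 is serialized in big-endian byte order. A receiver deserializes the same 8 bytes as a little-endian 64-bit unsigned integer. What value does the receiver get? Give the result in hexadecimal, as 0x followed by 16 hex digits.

0x0275EE7182F234FF

18389589820531700994 in 64-bit hexadecimal is 0xFF34F28271EE7502.
Stored big-endian, the bytes at ascending addresses are FF 34 F2 82 71 EE 75 02.
Read back as little-endian, the first byte is least significant, giving 0x0275EE7182F234FF.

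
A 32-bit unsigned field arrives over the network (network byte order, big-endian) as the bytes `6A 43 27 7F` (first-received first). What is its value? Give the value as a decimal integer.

Big-endian: lowest address holds the most-significant byte.
The bytes are already most-significant first: 0x6A43277F.
0x6A43277F = 1782785919.

1782785919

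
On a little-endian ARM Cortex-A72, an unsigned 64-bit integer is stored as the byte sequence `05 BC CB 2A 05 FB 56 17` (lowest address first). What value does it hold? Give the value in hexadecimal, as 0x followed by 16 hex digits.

Little-endian stores the least-significant byte at the lowest address.
Reassemble most-significant byte first: 17 56 FB 05 2A CB BC 05 → 0x1756FB052ACBBC05.

0x1756FB052ACBBC05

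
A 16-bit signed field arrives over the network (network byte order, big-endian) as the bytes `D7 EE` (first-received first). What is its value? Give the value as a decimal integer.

-10258

Big-endian stores the most-significant byte at the lowest address.
The bytes are already most-significant first: 0xD7EE.
Top bit is set, so as a signed 16-bit value this is 0xD7EE − 2^16 = -10258.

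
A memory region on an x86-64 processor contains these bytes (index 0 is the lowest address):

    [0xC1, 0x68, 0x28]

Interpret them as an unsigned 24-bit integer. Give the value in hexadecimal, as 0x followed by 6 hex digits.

Little-endian: lowest address holds the least-significant byte.
Reassemble most-significant byte first: 28 68 C1 → 0x2868C1.

0x2868C1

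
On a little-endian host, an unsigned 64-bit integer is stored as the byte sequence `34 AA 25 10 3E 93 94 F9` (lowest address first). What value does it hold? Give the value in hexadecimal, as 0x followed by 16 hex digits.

0xF994933E1025AA34

In little-endian order the low byte comes first in memory.
Reassemble most-significant byte first: F9 94 93 3E 10 25 AA 34 → 0xF994933E1025AA34.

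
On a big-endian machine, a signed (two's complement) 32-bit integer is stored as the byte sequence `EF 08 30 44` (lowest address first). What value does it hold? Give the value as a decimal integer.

Big-endian stores the most-significant byte at the lowest address.
The bytes are already most-significant first: 0xEF083044.
Top bit is set, so as a signed 32-bit value this is 0xEF083044 − 2^32 = -284676028.

-284676028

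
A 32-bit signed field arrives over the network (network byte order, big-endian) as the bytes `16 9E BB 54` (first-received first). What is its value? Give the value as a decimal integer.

379501396

Big-endian: lowest address holds the most-significant byte.
The bytes are already most-significant first: 0x169EBB54.
0x169EBB54 = 379501396.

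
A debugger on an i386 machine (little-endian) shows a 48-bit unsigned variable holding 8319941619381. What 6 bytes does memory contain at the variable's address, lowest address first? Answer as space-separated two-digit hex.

8319941619381 in hexadecimal, padded to 48 bits, is 0x0791232A2EB5.
Split into bytes (most-significant first): 07 91 23 2A 2E B5.
Little-endian: lowest address holds the least-significant byte.
So at ascending addresses the bytes are B5 2E 2A 23 91 07.

B5 2E 2A 23 91 07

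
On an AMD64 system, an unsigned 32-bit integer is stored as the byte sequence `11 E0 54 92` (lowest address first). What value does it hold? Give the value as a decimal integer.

2455035921

In little-endian order the low byte comes first in memory.
Reassemble most-significant byte first: 92 54 E0 11 → 0x9254E011.
0x9254E011 = 2455035921.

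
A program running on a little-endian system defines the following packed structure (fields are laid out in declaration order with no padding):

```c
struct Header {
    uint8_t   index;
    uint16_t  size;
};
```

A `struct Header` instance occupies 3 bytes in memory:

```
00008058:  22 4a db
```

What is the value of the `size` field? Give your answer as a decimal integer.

`size` follows `index` (1 byte), so it starts at byte offset 1 and occupies 2 bytes.
Bytes at offsets 1..2: 4A DB.
In little-endian order the low byte comes first in memory.
Reassemble most-significant byte first: DB 4A → 0xDB4A.
0xDB4A = 56138.

56138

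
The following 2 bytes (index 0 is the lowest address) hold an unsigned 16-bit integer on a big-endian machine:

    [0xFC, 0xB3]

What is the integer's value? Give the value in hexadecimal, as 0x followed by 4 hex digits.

0xFCB3

Big-endian: lowest address holds the most-significant byte.
The bytes are already most-significant first: 0xFCB3.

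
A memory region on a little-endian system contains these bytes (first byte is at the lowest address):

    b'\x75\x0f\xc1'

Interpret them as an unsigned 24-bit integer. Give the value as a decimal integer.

Little-endian: lowest address holds the least-significant byte.
Reassemble most-significant byte first: C1 0F 75 → 0xC10F75.
0xC10F75 = 12652405.

12652405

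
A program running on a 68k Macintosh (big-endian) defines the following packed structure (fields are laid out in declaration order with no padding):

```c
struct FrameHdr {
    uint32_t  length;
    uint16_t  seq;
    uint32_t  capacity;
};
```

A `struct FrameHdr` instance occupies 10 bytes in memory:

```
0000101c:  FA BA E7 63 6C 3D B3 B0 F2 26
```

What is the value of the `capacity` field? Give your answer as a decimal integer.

3014717990

`capacity` follows `length` (4 B), `seq` (2 B), so it starts at offset 4 + 2 = 6 and occupies 4 bytes.
Bytes at offsets 6..9: B3 B0 F2 26.
In big-endian order the high byte comes first in memory.
The bytes are already most-significant first: 0xB3B0F226.
0xB3B0F226 = 3014717990.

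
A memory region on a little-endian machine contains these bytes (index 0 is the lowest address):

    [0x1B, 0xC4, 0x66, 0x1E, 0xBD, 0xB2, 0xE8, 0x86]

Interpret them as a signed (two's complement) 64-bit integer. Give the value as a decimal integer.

Little-endian stores the least-significant byte at the lowest address.
Reassemble most-significant byte first: 86 E8 B2 BD 1E 66 C4 1B → 0x86E8B2BD1E66C41B.
Top bit is set, so as a signed 64-bit value this is 0x86E8B2BD1E66C41B − 2^64 = -8725527752701721573.

-8725527752701721573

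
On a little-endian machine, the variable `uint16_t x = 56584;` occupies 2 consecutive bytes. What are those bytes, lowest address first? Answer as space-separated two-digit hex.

56584 in hexadecimal, padded to 16 bits, is 0xDD08.
Split into bytes (most-significant first): DD 08.
Little-endian stores the least-significant byte at the lowest address.
So at ascending addresses the bytes are 08 DD.

08 DD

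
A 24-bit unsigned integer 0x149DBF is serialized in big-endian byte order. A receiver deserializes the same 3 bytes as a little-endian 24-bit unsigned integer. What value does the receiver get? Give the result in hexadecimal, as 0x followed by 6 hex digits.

Stored big-endian, the bytes at ascending addresses are 14 9D BF.
Read back as little-endian, the first byte is least significant, giving 0xBF9D14.

0xBF9D14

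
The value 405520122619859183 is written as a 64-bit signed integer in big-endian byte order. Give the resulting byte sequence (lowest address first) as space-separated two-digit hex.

405520122619859183 in hexadecimal, padded to 64 bits, is 0x05A0B2672A0790EF.
Split into bytes (most-significant first): 05 A0 B2 67 2A 07 90 EF.
Big-endian: lowest address holds the most-significant byte.
So the memory order matches the most-significant-first order: 05 A0 B2 67 2A 07 90 EF.

05 A0 B2 67 2A 07 90 EF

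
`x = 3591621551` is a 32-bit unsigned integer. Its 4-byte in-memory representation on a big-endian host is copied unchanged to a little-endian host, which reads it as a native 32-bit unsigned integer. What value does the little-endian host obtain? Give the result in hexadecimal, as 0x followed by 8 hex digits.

0xAFCB13D6

3591621551 in 32-bit hexadecimal is 0xD613CBAF.
Stored big-endian, the bytes at ascending addresses are D6 13 CB AF.
Read back as little-endian, the first byte is least significant, giving 0xAFCB13D6.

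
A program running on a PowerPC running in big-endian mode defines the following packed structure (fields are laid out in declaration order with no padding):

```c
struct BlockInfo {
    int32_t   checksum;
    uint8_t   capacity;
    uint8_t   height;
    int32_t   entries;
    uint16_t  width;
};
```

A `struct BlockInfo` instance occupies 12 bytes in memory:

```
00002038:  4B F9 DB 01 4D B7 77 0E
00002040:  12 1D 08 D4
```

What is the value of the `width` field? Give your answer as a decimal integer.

2260

`width` follows `checksum` (4 B), `capacity` (1 B), `height` (1 B), `entries` (4 B), so it starts at offset 4 + 1 + 1 + 4 = 10 and occupies 2 bytes.
Bytes at offsets 10..11: 08 D4.
In big-endian order the high byte comes first in memory.
The bytes are already most-significant first: 0x08D4.
0x08D4 = 2260.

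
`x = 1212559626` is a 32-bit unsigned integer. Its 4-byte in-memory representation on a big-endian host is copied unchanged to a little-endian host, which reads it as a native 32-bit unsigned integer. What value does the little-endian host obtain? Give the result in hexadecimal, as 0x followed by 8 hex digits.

1212559626 in 32-bit hexadecimal is 0x4846310A.
Stored big-endian, the bytes at ascending addresses are 48 46 31 0A.
Read back as little-endian, the first byte is least significant, giving 0x0A314648.

0x0A314648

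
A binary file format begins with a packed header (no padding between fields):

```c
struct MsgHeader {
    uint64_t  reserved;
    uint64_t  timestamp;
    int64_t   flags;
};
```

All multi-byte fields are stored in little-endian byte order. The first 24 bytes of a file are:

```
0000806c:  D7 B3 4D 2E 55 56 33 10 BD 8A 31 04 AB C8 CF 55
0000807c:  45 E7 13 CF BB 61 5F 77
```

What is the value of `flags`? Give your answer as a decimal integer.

8601701272561903429

`flags` follows `reserved` (8 B), `timestamp` (8 B), so it starts at offset 8 + 8 = 16 and occupies 8 bytes.
Bytes at offsets 16..23: 45 E7 13 CF BB 61 5F 77.
Little-endian stores the least-significant byte at the lowest address.
Reassemble most-significant byte first: 77 5F 61 BB CF 13 E7 45 → 0x775F61BBCF13E745.
0x775F61BBCF13E745 = 8601701272561903429.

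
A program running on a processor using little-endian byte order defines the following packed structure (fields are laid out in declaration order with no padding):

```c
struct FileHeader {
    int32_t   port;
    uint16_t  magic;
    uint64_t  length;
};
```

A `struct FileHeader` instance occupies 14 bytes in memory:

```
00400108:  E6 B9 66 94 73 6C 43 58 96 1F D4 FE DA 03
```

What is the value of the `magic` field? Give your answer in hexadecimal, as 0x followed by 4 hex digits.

`magic` follows `port` (4 bytes), so it starts at byte offset 4 and occupies 2 bytes.
Bytes at offsets 4..5: 73 6C.
In little-endian order the low byte comes first in memory.
Reassemble most-significant byte first: 6C 73 → 0x6C73.

0x6C73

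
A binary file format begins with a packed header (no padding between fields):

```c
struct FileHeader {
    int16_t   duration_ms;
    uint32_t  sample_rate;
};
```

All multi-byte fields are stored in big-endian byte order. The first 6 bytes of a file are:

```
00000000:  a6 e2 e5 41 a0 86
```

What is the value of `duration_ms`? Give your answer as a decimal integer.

-22814

`duration_ms` is the first field, at byte offset 0, occupying 2 bytes.
Bytes at offsets 0..1: A6 E2.
Big-endian stores the most-significant byte at the lowest address.
The bytes are already most-significant first: 0xA6E2.
Top bit is set, so as a signed 16-bit value this is 0xA6E2 − 2^16 = -22814.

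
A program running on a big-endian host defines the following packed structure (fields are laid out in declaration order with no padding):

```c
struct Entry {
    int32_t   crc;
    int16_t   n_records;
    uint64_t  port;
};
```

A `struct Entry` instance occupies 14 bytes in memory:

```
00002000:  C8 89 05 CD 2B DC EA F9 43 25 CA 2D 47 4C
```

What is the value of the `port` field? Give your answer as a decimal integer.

`port` follows `crc` (4 B), `n_records` (2 B), so it starts at offset 4 + 2 = 6 and occupies 8 bytes.
Bytes at offsets 6..13: EA F9 43 25 CA 2D 47 4C.
Big-endian stores the most-significant byte at the lowest address.
The bytes are already most-significant first: 0xEAF94325CA2D474C.
0xEAF94325CA2D474C = 16931638103660906316.

16931638103660906316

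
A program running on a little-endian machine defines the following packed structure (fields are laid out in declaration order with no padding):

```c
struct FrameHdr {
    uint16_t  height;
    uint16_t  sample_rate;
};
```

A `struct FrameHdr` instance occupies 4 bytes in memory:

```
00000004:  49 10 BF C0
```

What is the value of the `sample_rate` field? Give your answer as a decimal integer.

49343

`sample_rate` follows `height` (2 bytes), so it starts at byte offset 2 and occupies 2 bytes.
Bytes at offsets 2..3: BF C0.
Little-endian: lowest address holds the least-significant byte.
Reassemble most-significant byte first: C0 BF → 0xC0BF.
0xC0BF = 49343.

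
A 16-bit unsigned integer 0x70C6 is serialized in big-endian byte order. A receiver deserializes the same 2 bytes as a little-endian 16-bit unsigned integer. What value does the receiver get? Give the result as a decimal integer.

50800

Stored big-endian, the bytes at ascending addresses are 70 C6.
Read back as little-endian, the first byte is least significant, giving 0xC670.
0xC670 = 50800.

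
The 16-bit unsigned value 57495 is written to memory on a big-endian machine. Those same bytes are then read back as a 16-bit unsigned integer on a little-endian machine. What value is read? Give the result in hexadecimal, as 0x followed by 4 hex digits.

57495 in 16-bit hexadecimal is 0xE097.
Stored big-endian, the bytes at ascending addresses are E0 97.
Read back as little-endian, the first byte is least significant, giving 0x97E0.

0x97E0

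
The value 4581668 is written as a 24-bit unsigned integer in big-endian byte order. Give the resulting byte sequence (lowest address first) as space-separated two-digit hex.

45 E9 24

4581668 in hexadecimal, padded to 24 bits, is 0x45E924.
Split into bytes (most-significant first): 45 E9 24.
Big-endian: lowest address holds the most-significant byte.
So the memory order matches the most-significant-first order: 45 E9 24.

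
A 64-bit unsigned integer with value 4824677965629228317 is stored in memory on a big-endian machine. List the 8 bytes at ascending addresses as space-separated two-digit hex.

42 F4 B3 0C 28 FC 05 1D

4824677965629228317 in hexadecimal, padded to 64 bits, is 0x42F4B30C28FC051D.
Split into bytes (most-significant first): 42 F4 B3 0C 28 FC 05 1D.
Big-endian stores the most-significant byte at the lowest address.
So the memory order matches the most-significant-first order: 42 F4 B3 0C 28 FC 05 1D.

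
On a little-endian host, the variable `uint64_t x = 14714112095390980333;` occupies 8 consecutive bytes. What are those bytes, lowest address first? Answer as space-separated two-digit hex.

14714112095390980333 in hexadecimal, padded to 64 bits, is 0xCC3306FDF70ED8ED.
Split into bytes (most-significant first): CC 33 06 FD F7 0E D8 ED.
In little-endian order the low byte comes first in memory.
So at ascending addresses the bytes are ED D8 0E F7 FD 06 33 CC.

ED D8 0E F7 FD 06 33 CC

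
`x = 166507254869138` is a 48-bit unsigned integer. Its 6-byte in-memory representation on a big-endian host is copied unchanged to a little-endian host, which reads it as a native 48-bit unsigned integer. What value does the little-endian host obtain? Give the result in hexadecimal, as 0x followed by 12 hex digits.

166507254869138 in 48-bit hexadecimal is 0x976FFDC76C92.
Stored big-endian, the bytes at ascending addresses are 97 6F FD C7 6C 92.
Read back as little-endian, the first byte is least significant, giving 0x926CC7FD6F97.

0x926CC7FD6F97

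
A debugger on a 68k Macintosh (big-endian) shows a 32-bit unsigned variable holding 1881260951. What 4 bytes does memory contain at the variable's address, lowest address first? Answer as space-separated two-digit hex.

1881260951 in hexadecimal, padded to 32 bits, is 0x7021C397.
Split into bytes (most-significant first): 70 21 C3 97.
In big-endian order the high byte comes first in memory.
So the memory order matches the most-significant-first order: 70 21 C3 97.

70 21 C3 97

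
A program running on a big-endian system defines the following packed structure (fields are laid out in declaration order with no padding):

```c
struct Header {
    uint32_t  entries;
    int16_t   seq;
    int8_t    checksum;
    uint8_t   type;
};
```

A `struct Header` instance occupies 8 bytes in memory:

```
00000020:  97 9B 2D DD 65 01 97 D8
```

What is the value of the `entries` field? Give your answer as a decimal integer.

2543529437

`entries` is the first field, at byte offset 0, occupying 4 bytes.
Bytes at offsets 0..3: 97 9B 2D DD.
Big-endian: lowest address holds the most-significant byte.
The bytes are already most-significant first: 0x979B2DDD.
0x979B2DDD = 2543529437.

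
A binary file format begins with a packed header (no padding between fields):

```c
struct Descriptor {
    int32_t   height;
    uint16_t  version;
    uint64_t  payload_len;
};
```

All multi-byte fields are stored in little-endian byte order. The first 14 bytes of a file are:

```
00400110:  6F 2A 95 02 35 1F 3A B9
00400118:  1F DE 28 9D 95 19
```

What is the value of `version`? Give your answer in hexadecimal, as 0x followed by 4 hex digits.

0x1F35

`version` follows `height` (4 bytes), so it starts at byte offset 4 and occupies 2 bytes.
Bytes at offsets 4..5: 35 1F.
Little-endian stores the least-significant byte at the lowest address.
Reassemble most-significant byte first: 1F 35 → 0x1F35.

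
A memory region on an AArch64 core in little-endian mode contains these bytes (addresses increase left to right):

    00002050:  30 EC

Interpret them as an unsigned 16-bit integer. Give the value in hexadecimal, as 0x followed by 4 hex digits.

Little-endian: lowest address holds the least-significant byte.
Reassemble most-significant byte first: EC 30 → 0xEC30.

0xEC30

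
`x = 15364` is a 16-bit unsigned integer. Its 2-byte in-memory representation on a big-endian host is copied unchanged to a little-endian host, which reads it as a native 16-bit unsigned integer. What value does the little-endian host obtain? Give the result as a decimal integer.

15364 in 16-bit hexadecimal is 0x3C04.
Stored big-endian, the bytes at ascending addresses are 3C 04.
Read back as little-endian, the first byte is least significant, giving 0x043C.
0x043C = 1084.

1084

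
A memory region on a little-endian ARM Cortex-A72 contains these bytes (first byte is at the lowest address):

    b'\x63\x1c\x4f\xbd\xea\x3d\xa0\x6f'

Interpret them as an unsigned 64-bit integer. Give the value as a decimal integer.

Little-endian stores the least-significant byte at the lowest address.
Reassemble most-significant byte first: 6F A0 3D EA BD 4F 1C 63 → 0x6FA03DEABD4F1C63.
0x6FA03DEABD4F1C63 = 8043497012891425891.

8043497012891425891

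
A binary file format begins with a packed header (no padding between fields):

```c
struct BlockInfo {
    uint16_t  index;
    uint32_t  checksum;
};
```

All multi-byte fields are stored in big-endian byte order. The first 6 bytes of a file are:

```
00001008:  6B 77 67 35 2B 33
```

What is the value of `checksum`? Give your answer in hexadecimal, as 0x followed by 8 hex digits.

`checksum` follows `index` (2 bytes), so it starts at byte offset 2 and occupies 4 bytes.
Bytes at offsets 2..5: 67 35 2B 33.
Big-endian: lowest address holds the most-significant byte.
The bytes are already most-significant first: 0x67352B33.

0x67352B33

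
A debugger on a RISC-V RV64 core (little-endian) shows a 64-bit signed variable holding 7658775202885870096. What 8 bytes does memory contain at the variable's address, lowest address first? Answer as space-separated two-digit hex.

10 22 95 16 78 6F 49 6A

7658775202885870096 in hexadecimal, padded to 64 bits, is 0x6A496F7816952210.
Split into bytes (most-significant first): 6A 49 6F 78 16 95 22 10.
In little-endian order the low byte comes first in memory.
So at ascending addresses the bytes are 10 22 95 16 78 6F 49 6A.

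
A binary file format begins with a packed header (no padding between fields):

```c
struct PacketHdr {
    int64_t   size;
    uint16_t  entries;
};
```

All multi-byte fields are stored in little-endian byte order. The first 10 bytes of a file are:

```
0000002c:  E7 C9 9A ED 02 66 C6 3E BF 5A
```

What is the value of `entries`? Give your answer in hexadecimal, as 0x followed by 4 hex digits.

`entries` follows `size` (8 bytes), so it starts at byte offset 8 and occupies 2 bytes.
Bytes at offsets 8..9: BF 5A.
In little-endian order the low byte comes first in memory.
Reassemble most-significant byte first: 5A BF → 0x5ABF.

0x5ABF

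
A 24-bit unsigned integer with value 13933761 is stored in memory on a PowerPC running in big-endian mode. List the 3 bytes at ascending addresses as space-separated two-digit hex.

D4 9C C1

13933761 in hexadecimal, padded to 24 bits, is 0xD49CC1.
Split into bytes (most-significant first): D4 9C C1.
Big-endian: lowest address holds the most-significant byte.
So the memory order matches the most-significant-first order: D4 9C C1.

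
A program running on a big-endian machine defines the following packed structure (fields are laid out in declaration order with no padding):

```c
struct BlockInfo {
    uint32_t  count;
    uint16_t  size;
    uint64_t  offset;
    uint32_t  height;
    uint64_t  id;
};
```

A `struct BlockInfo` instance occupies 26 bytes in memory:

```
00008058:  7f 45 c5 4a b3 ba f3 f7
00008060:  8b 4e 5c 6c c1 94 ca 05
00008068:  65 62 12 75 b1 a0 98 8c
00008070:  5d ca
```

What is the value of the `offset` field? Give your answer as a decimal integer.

17579672839138361748

`offset` follows `count` (4 B), `size` (2 B), so it starts at offset 4 + 2 = 6 and occupies 8 bytes.
Bytes at offsets 6..13: F3 F7 8B 4E 5C 6C C1 94.
Big-endian stores the most-significant byte at the lowest address.
The bytes are already most-significant first: 0xF3F78B4E5C6CC194.
0xF3F78B4E5C6CC194 = 17579672839138361748.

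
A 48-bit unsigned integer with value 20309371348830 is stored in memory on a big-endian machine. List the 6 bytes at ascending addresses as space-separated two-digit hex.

20309371348830 in hexadecimal, padded to 48 bits, is 0x1278A4DD675E.
Split into bytes (most-significant first): 12 78 A4 DD 67 5E.
Big-endian: lowest address holds the most-significant byte.
So the memory order matches the most-significant-first order: 12 78 A4 DD 67 5E.

12 78 A4 DD 67 5E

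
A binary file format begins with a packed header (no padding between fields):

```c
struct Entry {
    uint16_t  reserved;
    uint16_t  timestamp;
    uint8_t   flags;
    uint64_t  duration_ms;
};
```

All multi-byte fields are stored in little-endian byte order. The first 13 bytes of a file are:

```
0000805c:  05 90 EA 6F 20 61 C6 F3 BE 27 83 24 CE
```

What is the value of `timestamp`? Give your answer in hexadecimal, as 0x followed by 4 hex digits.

0x6FEA

`timestamp` follows `reserved` (2 bytes), so it starts at byte offset 2 and occupies 2 bytes.
Bytes at offsets 2..3: EA 6F.
Little-endian: lowest address holds the least-significant byte.
Reassemble most-significant byte first: 6F EA → 0x6FEA.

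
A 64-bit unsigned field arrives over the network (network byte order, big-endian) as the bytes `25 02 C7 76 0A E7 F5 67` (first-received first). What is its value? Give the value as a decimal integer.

In big-endian order the high byte comes first in memory.
The bytes are already most-significant first: 0x2502C7760AE7F567.
0x2502C7760AE7F567 = 2666913239159797095.

2666913239159797095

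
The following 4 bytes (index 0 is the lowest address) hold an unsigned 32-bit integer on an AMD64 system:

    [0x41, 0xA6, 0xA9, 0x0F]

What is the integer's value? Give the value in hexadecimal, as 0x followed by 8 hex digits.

Little-endian: lowest address holds the least-significant byte.
Reassemble most-significant byte first: 0F A9 A6 41 → 0x0FA9A641.

0x0FA9A641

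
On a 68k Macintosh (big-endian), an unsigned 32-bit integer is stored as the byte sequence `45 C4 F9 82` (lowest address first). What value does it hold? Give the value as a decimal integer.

1170536834

Big-endian: lowest address holds the most-significant byte.
The bytes are already most-significant first: 0x45C4F982.
0x45C4F982 = 1170536834.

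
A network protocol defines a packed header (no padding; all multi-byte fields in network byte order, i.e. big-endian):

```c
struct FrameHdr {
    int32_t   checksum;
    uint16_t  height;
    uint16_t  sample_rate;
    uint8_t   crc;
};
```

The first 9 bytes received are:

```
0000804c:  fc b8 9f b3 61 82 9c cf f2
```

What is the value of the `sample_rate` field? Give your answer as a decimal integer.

`sample_rate` follows `checksum` (4 B), `height` (2 B), so it starts at offset 4 + 2 = 6 and occupies 2 bytes.
Bytes at offsets 6..7: 9C CF.
In big-endian order the high byte comes first in memory.
The bytes are already most-significant first: 0x9CCF.
0x9CCF = 40143.

40143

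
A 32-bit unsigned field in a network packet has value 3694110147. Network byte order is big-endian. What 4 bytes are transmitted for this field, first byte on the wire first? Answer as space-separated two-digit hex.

DC 2F A5 C3

3694110147 in hexadecimal, padded to 32 bits, is 0xDC2FA5C3.
Split into bytes (most-significant first): DC 2F A5 C3.
Big-endian: lowest address holds the most-significant byte.
So the memory order matches the most-significant-first order: DC 2F A5 C3.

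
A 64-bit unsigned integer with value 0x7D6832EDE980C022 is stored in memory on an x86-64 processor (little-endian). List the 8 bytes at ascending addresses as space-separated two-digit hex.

Split into bytes (most-significant first): 7D 68 32 ED E9 80 C0 22.
Little-endian stores the least-significant byte at the lowest address.
So at ascending addresses the bytes are 22 C0 80 E9 ED 32 68 7D.

22 C0 80 E9 ED 32 68 7D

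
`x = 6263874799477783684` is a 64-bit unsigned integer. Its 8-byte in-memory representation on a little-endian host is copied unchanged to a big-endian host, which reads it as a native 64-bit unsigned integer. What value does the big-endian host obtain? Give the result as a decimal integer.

9582644423133556054

6263874799477783684 in 64-bit hexadecimal is 0x56EDC0F15464FC84.
Stored little-endian, the bytes at ascending addresses are 84 FC 64 54 F1 C0 ED 56.
Read back as big-endian, the last byte is least significant, giving 0x84FC6454F1C0ED56.
0x84FC6454F1C0ED56 = 9582644423133556054.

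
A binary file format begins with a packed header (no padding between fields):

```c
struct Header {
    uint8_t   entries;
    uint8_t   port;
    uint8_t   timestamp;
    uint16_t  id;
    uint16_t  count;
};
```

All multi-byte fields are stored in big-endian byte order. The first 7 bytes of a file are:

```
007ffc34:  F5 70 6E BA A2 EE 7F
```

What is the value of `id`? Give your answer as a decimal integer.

47778

`id` follows `entries` (1 B), `port` (1 B), `timestamp` (1 B), so it starts at offset 1 + 1 + 1 = 3 and occupies 2 bytes.
Bytes at offsets 3..4: BA A2.
Big-endian stores the most-significant byte at the lowest address.
The bytes are already most-significant first: 0xBAA2.
0xBAA2 = 47778.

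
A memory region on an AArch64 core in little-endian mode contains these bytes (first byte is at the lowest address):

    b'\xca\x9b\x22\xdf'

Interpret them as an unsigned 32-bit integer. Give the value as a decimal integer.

Little-endian: lowest address holds the least-significant byte.
Reassemble most-significant byte first: DF 22 9B CA → 0xDF229BCA.
0xDF229BCA = 3743587274.

3743587274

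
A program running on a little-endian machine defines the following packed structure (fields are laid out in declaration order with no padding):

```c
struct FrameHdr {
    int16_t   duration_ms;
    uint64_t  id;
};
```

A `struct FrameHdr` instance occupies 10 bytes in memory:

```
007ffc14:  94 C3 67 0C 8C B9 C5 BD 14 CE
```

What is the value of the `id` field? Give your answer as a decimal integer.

14849702528266538087

`id` follows `duration_ms` (2 bytes), so it starts at byte offset 2 and occupies 8 bytes.
Bytes at offsets 2..9: 67 0C 8C B9 C5 BD 14 CE.
Little-endian: lowest address holds the least-significant byte.
Reassemble most-significant byte first: CE 14 BD C5 B9 8C 0C 67 → 0xCE14BDC5B98C0C67.
0xCE14BDC5B98C0C67 = 14849702528266538087.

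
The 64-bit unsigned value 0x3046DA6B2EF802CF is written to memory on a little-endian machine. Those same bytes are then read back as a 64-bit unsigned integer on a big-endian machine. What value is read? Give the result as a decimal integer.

Stored little-endian, the bytes at ascending addresses are CF 02 F8 2E 6B DA 46 30.
Read back as big-endian, the last byte is least significant, giving 0xCF02F82E6BDA4630.
0xCF02F82E6BDA4630 = 14916757794066155056.

14916757794066155056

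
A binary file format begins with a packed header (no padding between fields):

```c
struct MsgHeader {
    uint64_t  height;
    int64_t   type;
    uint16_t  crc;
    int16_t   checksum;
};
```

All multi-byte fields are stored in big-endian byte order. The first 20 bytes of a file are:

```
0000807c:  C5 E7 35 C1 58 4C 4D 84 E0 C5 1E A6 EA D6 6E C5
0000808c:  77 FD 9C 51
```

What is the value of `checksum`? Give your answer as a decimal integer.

-25519

`checksum` follows `height` (8 B), `type` (8 B), `crc` (2 B), so it starts at offset 8 + 8 + 2 = 18 and occupies 2 bytes.
Bytes at offsets 18..19: 9C 51.
In big-endian order the high byte comes first in memory.
The bytes are already most-significant first: 0x9C51.
Top bit is set, so as a signed 16-bit value this is 0x9C51 − 2^16 = -25519.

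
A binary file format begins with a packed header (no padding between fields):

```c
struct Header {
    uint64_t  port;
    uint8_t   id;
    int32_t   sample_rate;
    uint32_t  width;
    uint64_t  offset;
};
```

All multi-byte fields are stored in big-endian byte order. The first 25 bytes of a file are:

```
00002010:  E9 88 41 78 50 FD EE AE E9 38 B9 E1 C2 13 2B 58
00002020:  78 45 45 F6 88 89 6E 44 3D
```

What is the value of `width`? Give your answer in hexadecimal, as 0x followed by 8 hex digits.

0x132B5878

`width` follows `port` (8 B), `id` (1 B), `sample_rate` (4 B), so it starts at offset 8 + 1 + 4 = 13 and occupies 4 bytes.
Bytes at offsets 13..16: 13 2B 58 78.
Big-endian: lowest address holds the most-significant byte.
The bytes are already most-significant first: 0x132B5878.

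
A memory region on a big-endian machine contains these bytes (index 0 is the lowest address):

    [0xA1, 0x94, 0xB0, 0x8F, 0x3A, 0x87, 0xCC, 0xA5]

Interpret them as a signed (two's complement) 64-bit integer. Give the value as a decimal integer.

In big-endian order the high byte comes first in memory.
The bytes are already most-significant first: 0xA194B08F3A87CCA5.
Top bit is set, so as a signed 64-bit value this is 0xA194B08F3A87CCA5 − 2^64 = -6803619007841186651.

-6803619007841186651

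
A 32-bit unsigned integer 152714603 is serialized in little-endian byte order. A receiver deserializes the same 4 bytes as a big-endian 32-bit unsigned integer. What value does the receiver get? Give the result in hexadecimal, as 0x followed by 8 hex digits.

152714603 in 32-bit hexadecimal is 0x091A3D6B.
Stored little-endian, the bytes at ascending addresses are 6B 3D 1A 09.
Read back as big-endian, the last byte is least significant, giving 0x6B3D1A09.

0x6B3D1A09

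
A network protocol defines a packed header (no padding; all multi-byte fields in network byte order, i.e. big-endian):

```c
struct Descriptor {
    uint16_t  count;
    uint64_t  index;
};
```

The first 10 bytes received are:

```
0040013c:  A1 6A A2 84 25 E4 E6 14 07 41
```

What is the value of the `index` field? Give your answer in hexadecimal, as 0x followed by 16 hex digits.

`index` follows `count` (2 bytes), so it starts at byte offset 2 and occupies 8 bytes.
Bytes at offsets 2..9: A2 84 25 E4 E6 14 07 41.
Big-endian: lowest address holds the most-significant byte.
The bytes are already most-significant first: 0xA28425E4E6140741.

0xA28425E4E6140741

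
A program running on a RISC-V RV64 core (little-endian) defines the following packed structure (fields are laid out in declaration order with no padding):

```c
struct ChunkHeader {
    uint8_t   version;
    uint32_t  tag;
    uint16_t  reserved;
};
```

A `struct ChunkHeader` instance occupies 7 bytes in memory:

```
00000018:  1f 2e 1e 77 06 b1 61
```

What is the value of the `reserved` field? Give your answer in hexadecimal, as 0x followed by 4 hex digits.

`reserved` follows `version` (1 B), `tag` (4 B), so it starts at offset 1 + 4 = 5 and occupies 2 bytes.
Bytes at offsets 5..6: B1 61.
Little-endian: lowest address holds the least-significant byte.
Reassemble most-significant byte first: 61 B1 → 0x61B1.

0x61B1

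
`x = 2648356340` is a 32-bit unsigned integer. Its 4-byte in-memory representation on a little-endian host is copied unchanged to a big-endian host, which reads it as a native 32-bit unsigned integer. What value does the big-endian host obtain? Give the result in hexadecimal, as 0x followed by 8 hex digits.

0xF4B5DA9D

2648356340 in 32-bit hexadecimal is 0x9DDAB5F4.
Stored little-endian, the bytes at ascending addresses are F4 B5 DA 9D.
Read back as big-endian, the last byte is least significant, giving 0xF4B5DA9D.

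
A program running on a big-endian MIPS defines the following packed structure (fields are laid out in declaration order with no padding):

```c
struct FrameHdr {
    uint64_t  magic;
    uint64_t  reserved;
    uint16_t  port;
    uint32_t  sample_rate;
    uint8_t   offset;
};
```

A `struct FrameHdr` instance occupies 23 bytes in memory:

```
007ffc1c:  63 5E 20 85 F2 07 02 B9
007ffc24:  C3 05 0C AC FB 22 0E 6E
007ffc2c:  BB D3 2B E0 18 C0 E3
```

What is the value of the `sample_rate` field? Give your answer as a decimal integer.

`sample_rate` follows `magic` (8 B), `reserved` (8 B), `port` (2 B), so it starts at offset 8 + 8 + 2 = 18 and occupies 4 bytes.
Bytes at offsets 18..21: 2B E0 18 C0.
In big-endian order the high byte comes first in memory.
The bytes are already most-significant first: 0x2BE018C0.
0x2BE018C0 = 736106688.

736106688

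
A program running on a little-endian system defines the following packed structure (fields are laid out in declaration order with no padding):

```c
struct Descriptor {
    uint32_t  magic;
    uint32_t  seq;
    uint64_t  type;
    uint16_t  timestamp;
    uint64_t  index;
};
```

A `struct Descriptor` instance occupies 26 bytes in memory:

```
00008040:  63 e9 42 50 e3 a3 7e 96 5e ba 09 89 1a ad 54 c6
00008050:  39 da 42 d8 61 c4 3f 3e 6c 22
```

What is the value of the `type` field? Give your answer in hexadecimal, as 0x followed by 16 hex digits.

`type` follows `magic` (4 B), `seq` (4 B), so it starts at offset 4 + 4 = 8 and occupies 8 bytes.
Bytes at offsets 8..15: 5E BA 09 89 1A AD 54 C6.
Little-endian stores the least-significant byte at the lowest address.
Reassemble most-significant byte first: C6 54 AD 1A 89 09 BA 5E → 0xC654AD1A8909BA5E.

0xC654AD1A8909BA5E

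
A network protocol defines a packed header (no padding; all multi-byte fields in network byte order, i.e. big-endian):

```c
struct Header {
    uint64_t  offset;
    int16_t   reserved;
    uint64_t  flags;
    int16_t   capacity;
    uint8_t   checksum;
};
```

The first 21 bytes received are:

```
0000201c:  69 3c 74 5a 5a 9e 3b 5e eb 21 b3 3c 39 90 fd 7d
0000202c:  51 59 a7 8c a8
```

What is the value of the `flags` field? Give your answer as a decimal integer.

`flags` follows `offset` (8 B), `reserved` (2 B), so it starts at offset 8 + 2 = 10 and occupies 8 bytes.
Bytes at offsets 10..17: B3 3C 39 90 FD 7D 51 59.
In big-endian order the high byte comes first in memory.
The bytes are already most-significant first: 0xB33C3990FD7D5159.
0xB33C3990FD7D5159 = 12915261126282662233.

12915261126282662233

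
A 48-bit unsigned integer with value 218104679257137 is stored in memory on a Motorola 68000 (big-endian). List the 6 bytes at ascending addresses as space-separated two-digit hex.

218104679257137 in hexadecimal, padded to 48 bits, is 0xC65D73EE5431.
Split into bytes (most-significant first): C6 5D 73 EE 54 31.
In big-endian order the high byte comes first in memory.
So the memory order matches the most-significant-first order: C6 5D 73 EE 54 31.

C6 5D 73 EE 54 31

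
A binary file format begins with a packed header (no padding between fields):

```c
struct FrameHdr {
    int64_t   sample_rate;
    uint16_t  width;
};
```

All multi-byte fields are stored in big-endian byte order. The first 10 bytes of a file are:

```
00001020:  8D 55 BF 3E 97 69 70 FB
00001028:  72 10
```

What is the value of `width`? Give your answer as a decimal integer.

`width` follows `sample_rate` (8 bytes), so it starts at byte offset 8 and occupies 2 bytes.
Bytes at offsets 8..9: 72 10.
Big-endian stores the most-significant byte at the lowest address.
The bytes are already most-significant first: 0x7210.
0x7210 = 29200.

29200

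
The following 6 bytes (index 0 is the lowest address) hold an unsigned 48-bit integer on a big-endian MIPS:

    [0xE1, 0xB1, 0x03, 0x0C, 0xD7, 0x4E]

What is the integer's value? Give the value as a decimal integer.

248150376634190

Big-endian stores the most-significant byte at the lowest address.
The bytes are already most-significant first: 0xE1B1030CD74E.
0xE1B1030CD74E = 248150376634190.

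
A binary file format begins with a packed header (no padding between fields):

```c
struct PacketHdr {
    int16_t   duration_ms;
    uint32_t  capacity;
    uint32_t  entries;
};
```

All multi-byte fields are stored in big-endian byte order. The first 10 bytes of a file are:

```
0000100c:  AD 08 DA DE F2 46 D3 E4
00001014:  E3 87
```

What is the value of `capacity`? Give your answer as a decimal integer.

`capacity` follows `duration_ms` (2 bytes), so it starts at byte offset 2 and occupies 4 bytes.
Bytes at offsets 2..5: DA DE F2 46.
Big-endian: lowest address holds the most-significant byte.
The bytes are already most-significant first: 0xDADEF246.
0xDADEF246 = 3672044102.

3672044102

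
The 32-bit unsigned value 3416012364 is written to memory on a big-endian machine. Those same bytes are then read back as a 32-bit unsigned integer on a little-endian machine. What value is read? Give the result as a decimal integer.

3416012364 in 32-bit hexadecimal is 0xCB9C364C.
Stored big-endian, the bytes at ascending addresses are CB 9C 36 4C.
Read back as little-endian, the first byte is least significant, giving 0x4C369CCB.
0x4C369CCB = 1278647499.

1278647499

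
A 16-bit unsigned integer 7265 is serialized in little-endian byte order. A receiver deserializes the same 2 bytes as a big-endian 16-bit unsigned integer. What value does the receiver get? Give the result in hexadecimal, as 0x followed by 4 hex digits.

0x611C

7265 in 16-bit hexadecimal is 0x1C61.
Stored little-endian, the bytes at ascending addresses are 61 1C.
Read back as big-endian, the last byte is least significant, giving 0x611C.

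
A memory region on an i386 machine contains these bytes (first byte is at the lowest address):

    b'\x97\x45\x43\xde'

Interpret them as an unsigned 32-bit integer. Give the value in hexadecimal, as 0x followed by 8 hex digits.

Little-endian: lowest address holds the least-significant byte.
Reassemble most-significant byte first: DE 43 45 97 → 0xDE434597.

0xDE434597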